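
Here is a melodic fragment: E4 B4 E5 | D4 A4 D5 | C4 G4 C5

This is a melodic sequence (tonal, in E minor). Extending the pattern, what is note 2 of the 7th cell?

With 3-note cells, note 2 of each statement runs B4, A4, G4.
Each moves down a 2nd. Continuing: F#4 → E4 → D4 → C4.

C4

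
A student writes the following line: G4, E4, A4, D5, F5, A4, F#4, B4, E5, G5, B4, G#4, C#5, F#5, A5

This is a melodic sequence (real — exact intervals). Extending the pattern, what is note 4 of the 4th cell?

The unit is 5 notes. Position-4 pitches of the 3 shown cells: D5, E5, F#5.
One more up a 2nd gives G#5.

G#5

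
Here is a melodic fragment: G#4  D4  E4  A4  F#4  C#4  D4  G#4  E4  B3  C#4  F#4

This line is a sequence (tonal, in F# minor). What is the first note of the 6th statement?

B3

With a 4-note motive the entries are G#4, F#4, E4, each down a 2nd from the previous.
Extending the heads down a 2nd: D4 → C#4 → B3.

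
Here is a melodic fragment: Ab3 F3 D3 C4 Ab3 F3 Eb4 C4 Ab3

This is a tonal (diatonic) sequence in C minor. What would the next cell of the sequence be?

G4 Eb4 C4

The 3-note cells begin on Ab3, C4, Eb4 — each up a 3rd from the last.
From G4 the diatonic shape gives G4 Eb4 C4.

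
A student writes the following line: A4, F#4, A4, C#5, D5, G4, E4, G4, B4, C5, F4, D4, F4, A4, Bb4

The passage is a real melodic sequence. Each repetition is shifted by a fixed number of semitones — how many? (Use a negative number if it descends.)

Unit = 5 notes; the statements start on A4, G4, F4, moving down a 2nd each time.
Counting half-steps from A4 to G4: -2.

-2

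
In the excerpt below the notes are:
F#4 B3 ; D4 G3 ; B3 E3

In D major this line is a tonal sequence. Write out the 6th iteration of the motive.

C#3 F#2

Unit = 2 notes; the statements start on F#4, D4, B3, moving down a 3rd each time.
Carrying on: G3 → E3 → C#3.
Statement 6 starts on C#3 and keeps the same diatonic contour: C#3 F#2.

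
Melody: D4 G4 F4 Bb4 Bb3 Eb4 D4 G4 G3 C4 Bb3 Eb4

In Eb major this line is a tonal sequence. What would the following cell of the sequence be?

With a 4-note motive the entries are D4, Bb3, G3, each down a 3rd from the previous.
Statement 4 starts on Eb3 and keeps the same diatonic contour: Eb3 Ab3 G3 C4.

Eb3 Ab3 G3 C4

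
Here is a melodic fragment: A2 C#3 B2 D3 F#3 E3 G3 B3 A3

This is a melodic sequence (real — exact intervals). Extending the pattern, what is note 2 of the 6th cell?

D5

With 3-note cells, note 2 of each statement runs C#3, F#3, B3.
Carrying that up a 4th forward: E4 → A4 → D5.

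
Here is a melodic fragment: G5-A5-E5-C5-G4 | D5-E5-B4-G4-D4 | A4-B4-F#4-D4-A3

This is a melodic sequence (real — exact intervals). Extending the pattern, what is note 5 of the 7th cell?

C#2

Grouping in 5s, the 5th note of each cell is G4, D4, A3.
Each moves down a 4th. Continuing: E3 → B2 → F#2 → C#2.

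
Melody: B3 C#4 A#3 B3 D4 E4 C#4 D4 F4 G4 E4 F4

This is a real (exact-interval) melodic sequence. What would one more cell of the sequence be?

With a 4-note motive the entries are B3, D4, F4, each up a 3rd from the previous.
So cell 4 is Ab4 Bb4 G4 Ab4.

Ab4 Bb4 G4 Ab4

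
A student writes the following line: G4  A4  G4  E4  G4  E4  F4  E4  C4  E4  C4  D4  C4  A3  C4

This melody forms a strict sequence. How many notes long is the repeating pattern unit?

There are 15 notes; a 5-note unit gives 3 cells:
G4 A4 G4 E4 G4 | E4 F4 E4 C4 E4 | C4 D4 C4 A3 C4
That's a consistent down a 3rd shift per cell, and no other grouping gives one.

5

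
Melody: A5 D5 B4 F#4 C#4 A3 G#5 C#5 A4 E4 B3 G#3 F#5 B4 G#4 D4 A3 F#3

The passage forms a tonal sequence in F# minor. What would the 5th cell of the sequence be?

D5 G#4 E4 B3 F#3 D3

The 6-note cells begin on A5, G#5, F#5 — each down a 2nd from the last.
Carrying on: E5 → D5.
Statement 5 starts on D5 and keeps the same diatonic contour: D5 G#4 E4 B3 F#3 D3.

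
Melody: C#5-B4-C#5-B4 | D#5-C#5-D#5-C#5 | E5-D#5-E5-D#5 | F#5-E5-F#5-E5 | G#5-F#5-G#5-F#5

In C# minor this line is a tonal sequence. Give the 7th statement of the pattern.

Taking 4-note groups, the heads are C#5, D#5, E5, F#5, G#5: the pattern moves up a 2nd.
Continuing the starts: A5 → B5.
From B5 the diatonic shape gives B5 A5 B5 A5.

B5 A5 B5 A5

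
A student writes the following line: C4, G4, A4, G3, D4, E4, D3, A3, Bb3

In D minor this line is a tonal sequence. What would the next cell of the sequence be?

Taking 3-note groups, the heads are C4, G3, D3: the pattern moves down a 4th.
So cell 4 is A2 E3 F3.

A2 E3 F3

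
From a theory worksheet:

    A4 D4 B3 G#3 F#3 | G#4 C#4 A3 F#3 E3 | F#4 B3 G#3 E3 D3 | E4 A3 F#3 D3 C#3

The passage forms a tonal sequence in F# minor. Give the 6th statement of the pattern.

C#4 F#3 D3 B2 A2

The 5-note cells begin on A4, G#4, F#4, E4 — each down a 2nd from the last.
Continuing the starts: D4 → C#4.
From C#4 the diatonic shape gives C#4 F#3 D3 B2 A2.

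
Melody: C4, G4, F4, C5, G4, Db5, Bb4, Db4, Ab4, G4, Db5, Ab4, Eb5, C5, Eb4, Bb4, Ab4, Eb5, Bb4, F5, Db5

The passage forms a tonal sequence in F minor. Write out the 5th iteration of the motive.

G4 Db5 C5 G5 Db5 Ab5 F5

Taking 7-note groups, the heads are C4, Db4, Eb4: the pattern moves up a 2nd.
Extending up a 2nd: F4 → G4.
Statement 5 starts on G4 and keeps the same diatonic contour: G4 Db5 C5 G5 Db5 Ab5 F5.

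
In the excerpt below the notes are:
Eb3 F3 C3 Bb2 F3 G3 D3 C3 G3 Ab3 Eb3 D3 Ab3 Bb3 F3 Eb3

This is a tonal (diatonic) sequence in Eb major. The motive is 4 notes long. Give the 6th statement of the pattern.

With a 4-note motive the entries are Eb3, F3, G3, Ab3, each up a 2nd from the previous.
Extending up a 2nd: Bb3 → C4.
So cell 6 is C4 D4 Ab3 G3.

C4 D4 Ab3 G3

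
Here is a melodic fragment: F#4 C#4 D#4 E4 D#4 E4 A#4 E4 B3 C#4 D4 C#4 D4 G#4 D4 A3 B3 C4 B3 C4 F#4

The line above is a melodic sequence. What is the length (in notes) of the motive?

21 notes total. Splitting into 3 groups of 7:
F#4 C#4 D#4 E4 D#4 E4 A#4 | E4 B3 C#4 D4 C#4 D4 G#4 | D4 A3 B3 C4 B3 C4 F#4
Each cell is the previous one down a 2nd — so the unit is 7 notes.

7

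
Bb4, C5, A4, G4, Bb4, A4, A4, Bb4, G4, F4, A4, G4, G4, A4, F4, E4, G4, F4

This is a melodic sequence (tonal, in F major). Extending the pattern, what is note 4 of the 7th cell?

With 6-note cells, note 4 of each statement runs G4, F4, E4.
Carrying that down a 2nd forward: D4 → C4 → Bb3 → A3.

A3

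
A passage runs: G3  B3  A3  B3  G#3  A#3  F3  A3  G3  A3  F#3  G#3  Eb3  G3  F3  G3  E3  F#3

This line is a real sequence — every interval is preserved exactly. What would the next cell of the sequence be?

Db3 F3 Eb3 F3 D3 E3

The 6-note cells begin on G3, F3, Eb3 — each down a 2nd from the last.
Statement 4 starts on Db3 and keeps the same exact contour: Db3 F3 Eb3 F3 D3 E3.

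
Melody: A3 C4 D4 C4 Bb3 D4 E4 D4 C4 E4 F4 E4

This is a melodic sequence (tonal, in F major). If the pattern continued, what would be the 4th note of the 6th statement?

Grouping in 4s, the 4th note of each cell is C4, D4, E4.
Carrying that up a 2nd forward: F4 → G4 → A4.

A4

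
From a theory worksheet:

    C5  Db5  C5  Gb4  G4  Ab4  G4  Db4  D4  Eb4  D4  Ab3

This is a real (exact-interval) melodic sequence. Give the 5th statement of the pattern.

E3 F3 E3 Bb2

The 4-note cells begin on C5, G4, D4 — each down a 4th from the last.
Continuing the starts: A3 → E3.
From E3 the exact shape gives E3 F3 E3 Bb2.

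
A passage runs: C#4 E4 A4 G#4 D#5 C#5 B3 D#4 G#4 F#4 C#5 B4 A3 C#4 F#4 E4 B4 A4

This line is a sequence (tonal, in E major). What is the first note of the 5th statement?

The 6-note cells begin on C#4, B3, A3 — each down a 2nd from the last.
Continuing: G#3 → F#3. Statement 5 starts on F#3.

F#3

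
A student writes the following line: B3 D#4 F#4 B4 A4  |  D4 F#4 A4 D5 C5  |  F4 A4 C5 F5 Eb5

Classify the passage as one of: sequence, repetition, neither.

sequence

Each 5-note cell is the previous one transposed up a 3rd.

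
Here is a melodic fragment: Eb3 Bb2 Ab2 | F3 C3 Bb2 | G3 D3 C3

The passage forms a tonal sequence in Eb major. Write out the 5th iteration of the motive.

Bb3 F3 Eb3

With a 3-note motive the entries are Eb3, F3, G3, each up a 2nd from the previous.
Extending up a 2nd: Ab3 → Bb3.
So cell 5 is Bb3 F3 Eb3.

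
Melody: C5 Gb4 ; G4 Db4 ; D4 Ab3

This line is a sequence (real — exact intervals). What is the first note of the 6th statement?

With a 2-note motive the entries are C5, G4, D4, each down a 4th from the previous.
Continuing: A3 → E3 → B2. Statement 6 starts on B2.

B2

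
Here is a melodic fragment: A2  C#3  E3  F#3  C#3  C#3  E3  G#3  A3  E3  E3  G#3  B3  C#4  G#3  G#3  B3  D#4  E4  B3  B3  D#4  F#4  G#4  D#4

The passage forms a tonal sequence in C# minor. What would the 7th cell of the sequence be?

F#4 A4 C#5 D#5 A4

Taking 5-note groups, the heads are A2, C#3, E3, G#3, B3: the pattern moves up a 3rd.
Continuing the starts: D#4 → F#4.
Statement 7 starts on F#4 and keeps the same diatonic contour: F#4 A4 C#5 D#5 A4.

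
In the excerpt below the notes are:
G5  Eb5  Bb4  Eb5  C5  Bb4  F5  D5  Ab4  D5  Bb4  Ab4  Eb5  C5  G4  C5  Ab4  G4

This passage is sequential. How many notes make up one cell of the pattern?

18 notes total. Splitting into 3 groups of 6:
G5 Eb5 Bb4 Eb5 C5 Bb4 | F5 D5 Ab4 D5 Bb4 Ab4 | Eb5 C5 G4 C5 Ab4 G4
That's a consistent down a 2nd shift per cell, and no other grouping gives one.

6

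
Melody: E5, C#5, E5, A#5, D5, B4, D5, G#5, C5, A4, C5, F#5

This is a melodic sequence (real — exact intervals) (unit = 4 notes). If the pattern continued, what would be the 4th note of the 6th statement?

The unit is 4 notes. Position-4 pitches of the 3 shown cells: A#5, G#5, F#5.
Each moves down a 2nd. Continuing: E5 → D5 → C5.

C5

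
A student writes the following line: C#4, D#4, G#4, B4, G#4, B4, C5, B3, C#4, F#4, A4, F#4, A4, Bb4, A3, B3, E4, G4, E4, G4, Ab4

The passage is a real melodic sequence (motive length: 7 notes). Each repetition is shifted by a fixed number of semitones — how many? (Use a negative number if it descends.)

-2

Unit = 7 notes; the statements start on C#4, B3, A3, moving down a 2nd each time.
C#4 to B3 spans -2 semitones.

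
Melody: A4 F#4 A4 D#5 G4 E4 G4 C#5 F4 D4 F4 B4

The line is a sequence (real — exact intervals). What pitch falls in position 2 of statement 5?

Grouping in 4s, the 2nd note of each cell is F#4, E4, D4.
Each moves down a 2nd. Continuing: C4 → Bb3.

Bb3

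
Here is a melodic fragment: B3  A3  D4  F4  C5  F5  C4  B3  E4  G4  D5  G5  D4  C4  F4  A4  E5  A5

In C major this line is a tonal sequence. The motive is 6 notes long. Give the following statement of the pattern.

The 6-note cells begin on B3, C4, D4 — each up a 2nd from the last.
Statement 4 starts on E4 and keeps the same diatonic contour: E4 D4 G4 B4 F5 B5.

E4 D4 G4 B4 F5 B5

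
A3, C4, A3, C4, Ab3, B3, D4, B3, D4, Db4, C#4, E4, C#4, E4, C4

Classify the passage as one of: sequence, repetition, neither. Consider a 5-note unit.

Note 5 of cell 2 is Db4; if this were a sequence it would be Bb3. No unit length gives a consistent transposition pattern.

neither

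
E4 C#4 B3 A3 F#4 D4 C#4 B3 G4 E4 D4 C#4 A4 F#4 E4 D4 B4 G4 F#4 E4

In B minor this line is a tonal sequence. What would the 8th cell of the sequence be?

The 4-note cells begin on E4, F#4, G4, A4, B4 — each up a 2nd from the last.
Carrying on: C#5 → D5 → E5.
Statement 8 starts on E5 and keeps the same diatonic contour: E5 C#5 B4 A4.

E5 C#5 B4 A4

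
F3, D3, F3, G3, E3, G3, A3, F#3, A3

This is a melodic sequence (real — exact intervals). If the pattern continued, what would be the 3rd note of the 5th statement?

With 3-note cells, note 3 of each statement runs F3, G3, A3.
Extending up a 2nd: B3 → C#4.

C#4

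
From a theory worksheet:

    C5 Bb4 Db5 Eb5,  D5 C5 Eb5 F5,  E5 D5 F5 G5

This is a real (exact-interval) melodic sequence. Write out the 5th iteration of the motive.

G#5 F#5 A5 B5

Unit = 4 notes; the statements start on C5, D5, E5, moving up a 2nd each time.
Extending up a 2nd: F#5 → G#5.
Statement 5 starts on G#5 and keeps the same exact contour: G#5 F#5 A5 B5.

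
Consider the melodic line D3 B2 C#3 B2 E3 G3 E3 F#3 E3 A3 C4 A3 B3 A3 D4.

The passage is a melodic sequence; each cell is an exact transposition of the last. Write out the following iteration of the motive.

With a 5-note motive the entries are D3, G3, C4, each up a 4th from the previous.
So cell 4 is F4 D4 E4 D4 G4.

F4 D4 E4 D4 G4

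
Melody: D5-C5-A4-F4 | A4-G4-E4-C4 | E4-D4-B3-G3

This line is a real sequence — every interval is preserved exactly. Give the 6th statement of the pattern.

Taking 4-note groups, the heads are D5, A4, E4: the pattern moves down a 4th.
Carrying on: B3 → F#3 → C#3.
So cell 6 is C#3 B2 G#2 E2.

C#3 B2 G#2 E2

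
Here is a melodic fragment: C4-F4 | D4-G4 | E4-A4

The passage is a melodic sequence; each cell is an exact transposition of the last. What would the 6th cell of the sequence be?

With a 2-note motive the entries are C4, D4, E4, each up a 2nd from the previous.
Extending up a 2nd: F#4 → G#4 → A#4.
So cell 6 is A#4 D#5.

A#4 D#5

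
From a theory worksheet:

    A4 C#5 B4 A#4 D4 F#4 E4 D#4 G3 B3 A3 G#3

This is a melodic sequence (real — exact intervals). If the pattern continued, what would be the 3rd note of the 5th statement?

G2

With 4-note cells, note 3 of each statement runs B4, E4, A3.
Each moves down a 5th. Continuing: D3 → G2.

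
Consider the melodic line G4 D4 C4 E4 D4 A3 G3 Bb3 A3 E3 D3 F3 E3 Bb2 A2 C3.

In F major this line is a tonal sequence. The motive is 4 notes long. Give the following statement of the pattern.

With a 4-note motive the entries are G4, D4, A3, E3, each down a 4th from the previous.
Statement 5 starts on Bb2 and keeps the same diatonic contour: Bb2 F2 E2 G2.

Bb2 F2 E2 G2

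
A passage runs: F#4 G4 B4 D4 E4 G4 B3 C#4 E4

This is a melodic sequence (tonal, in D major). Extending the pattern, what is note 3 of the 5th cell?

With 3-note cells, note 3 of each statement runs B4, G4, E4.
Each moves down a 3rd. Continuing: C#4 → A3.

A3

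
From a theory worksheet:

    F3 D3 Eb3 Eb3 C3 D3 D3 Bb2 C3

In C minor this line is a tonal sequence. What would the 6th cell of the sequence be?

With a 3-note motive the entries are F3, Eb3, D3, each down a 2nd from the previous.
Carrying on: C3 → Bb2 → Ab2.
So cell 6 is Ab2 F2 G2.

Ab2 F2 G2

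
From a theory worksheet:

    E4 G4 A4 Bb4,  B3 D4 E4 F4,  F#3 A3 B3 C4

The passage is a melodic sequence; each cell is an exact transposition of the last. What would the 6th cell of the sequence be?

D#2 F#2 G#2 A2

Taking 4-note groups, the heads are E4, B3, F#3: the pattern moves down a 4th.
Continuing the starts: C#3 → G#2 → D#2.
From D#2 the exact shape gives D#2 F#2 G#2 A2.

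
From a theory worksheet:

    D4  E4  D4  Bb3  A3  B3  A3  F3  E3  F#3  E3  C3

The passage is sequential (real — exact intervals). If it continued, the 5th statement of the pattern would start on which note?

F#2

The 4-note cells begin on D4, A3, E3 — each down a 4th from the last.
Continuing: B2 → F#2. Statement 5 starts on F#2.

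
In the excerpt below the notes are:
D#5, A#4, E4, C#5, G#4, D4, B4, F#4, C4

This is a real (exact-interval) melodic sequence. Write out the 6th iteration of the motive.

With a 3-note motive the entries are D#5, C#5, B4, each down a 2nd from the previous.
Continuing the starts: A4 → G4 → F4.
From F4 the exact shape gives F4 C4 Gb3.

F4 C4 Gb3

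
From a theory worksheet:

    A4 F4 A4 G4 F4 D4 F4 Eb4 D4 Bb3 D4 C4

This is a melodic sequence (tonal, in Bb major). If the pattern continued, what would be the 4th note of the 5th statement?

Grouping in 4s, the 4th note of each cell is G4, Eb4, C4.
Each moves down a 3rd. Continuing: A3 → F3.

F3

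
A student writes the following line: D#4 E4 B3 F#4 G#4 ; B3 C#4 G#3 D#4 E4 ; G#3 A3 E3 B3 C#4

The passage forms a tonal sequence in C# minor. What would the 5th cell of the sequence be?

The 5-note cells begin on D#4, B3, G#3 — each down a 3rd from the last.
Extending down a 3rd: E3 → C#3.
From C#3 the diatonic shape gives C#3 D#3 A2 E3 F#3.

C#3 D#3 A2 E3 F#3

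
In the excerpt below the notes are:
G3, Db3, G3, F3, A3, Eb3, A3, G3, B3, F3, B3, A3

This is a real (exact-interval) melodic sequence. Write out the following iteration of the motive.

C#4 G3 C#4 B3

Unit = 4 notes; the statements start on G3, A3, B3, moving up a 2nd each time.
From C#4 the exact shape gives C#4 G3 C#4 B3.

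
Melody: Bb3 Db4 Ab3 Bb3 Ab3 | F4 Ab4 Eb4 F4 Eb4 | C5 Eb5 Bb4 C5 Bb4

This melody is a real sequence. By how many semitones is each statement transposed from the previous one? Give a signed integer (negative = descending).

Unit = 5 notes; the statements start on Bb3, F4, C5, moving up a 5th each time.
Bb3→F4 is 65 − 58 = 7 semitones.

7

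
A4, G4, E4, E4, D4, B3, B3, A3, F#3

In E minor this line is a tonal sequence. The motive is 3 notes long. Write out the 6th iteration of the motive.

Unit = 3 notes; the statements start on A4, E4, B3, moving down a 4th each time.
Continuing the starts: F#3 → C3 → G2.
So cell 6 is G2 F#2 D2.

G2 F#2 D2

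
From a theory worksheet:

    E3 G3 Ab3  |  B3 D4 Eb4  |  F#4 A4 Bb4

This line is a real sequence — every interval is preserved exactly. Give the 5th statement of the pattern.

G#5 B5 C6

With a 3-note motive the entries are E3, B3, F#4, each up a 5th from the previous.
Extending up a 5th: C#5 → G#5.
Statement 5 starts on G#5 and keeps the same exact contour: G#5 B5 C6.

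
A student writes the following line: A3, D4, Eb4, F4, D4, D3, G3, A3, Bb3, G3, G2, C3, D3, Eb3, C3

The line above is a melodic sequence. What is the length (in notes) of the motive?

5

15 notes total. Splitting into 3 groups of 5:
A3 D4 Eb4 F4 D4 | D3 G3 A3 Bb3 G3 | G2 C3 D3 Eb3 C3
That's a consistent down a 5th shift per cell, and no other grouping gives one.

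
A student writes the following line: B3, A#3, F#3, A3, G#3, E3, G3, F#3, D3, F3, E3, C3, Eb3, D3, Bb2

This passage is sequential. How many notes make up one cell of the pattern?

Try groups of 3 (5 cells in 15 notes):
B3 A#3 F#3 | A3 G#3 E3 | G3 F#3 D3 | F3 E3 C3 | Eb3 D3 Bb2
Each cell is the previous one down a 2nd — so the unit is 3 notes.

3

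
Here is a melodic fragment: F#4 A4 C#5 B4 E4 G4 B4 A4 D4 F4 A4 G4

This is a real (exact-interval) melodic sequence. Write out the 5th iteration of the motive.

Bb3 Db4 F4 Eb4

Unit = 4 notes; the statements start on F#4, E4, D4, moving down a 2nd each time.
Continuing the starts: C4 → Bb3.
From Bb3 the exact shape gives Bb3 Db4 F4 Eb4.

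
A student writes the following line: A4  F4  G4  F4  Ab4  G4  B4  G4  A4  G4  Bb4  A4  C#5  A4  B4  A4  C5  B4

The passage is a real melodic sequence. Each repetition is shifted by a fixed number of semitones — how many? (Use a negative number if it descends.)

2

The 6-note cells begin on A4, B4, C#5 — each up a 2nd from the last.
A4→B4 is 71 − 69 = 2 semitones.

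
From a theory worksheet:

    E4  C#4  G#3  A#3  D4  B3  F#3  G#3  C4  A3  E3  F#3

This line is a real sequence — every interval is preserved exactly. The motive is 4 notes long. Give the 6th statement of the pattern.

Taking 4-note groups, the heads are E4, D4, C4: the pattern moves down a 2nd.
Continuing the starts: Bb3 → Ab3 → Gb3.
So cell 6 is Gb3 Eb3 Bb2 C3.

Gb3 Eb3 Bb2 C3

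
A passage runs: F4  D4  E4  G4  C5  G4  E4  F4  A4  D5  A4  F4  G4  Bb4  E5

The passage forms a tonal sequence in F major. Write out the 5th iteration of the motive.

C5 A4 Bb4 D5 G5

The 5-note cells begin on F4, G4, A4 — each up a 2nd from the last.
Continuing the starts: Bb4 → C5.
So cell 5 is C5 A4 Bb4 D5 G5.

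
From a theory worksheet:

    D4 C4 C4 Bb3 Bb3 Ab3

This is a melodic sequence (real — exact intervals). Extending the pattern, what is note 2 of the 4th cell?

The unit is 2 notes. Position-2 pitches of the 3 shown cells: C4, Bb3, Ab3.
From Ab3, down a 2nd gives Gb3.

Gb3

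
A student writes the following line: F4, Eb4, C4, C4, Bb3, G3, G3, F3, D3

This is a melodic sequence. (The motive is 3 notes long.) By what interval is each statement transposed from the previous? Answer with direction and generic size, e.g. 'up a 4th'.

down a 4th

Unit = 3 notes; the statements start on F4, C4, G3, moving down a 4th each time.
From F4 to C4: down a 4th.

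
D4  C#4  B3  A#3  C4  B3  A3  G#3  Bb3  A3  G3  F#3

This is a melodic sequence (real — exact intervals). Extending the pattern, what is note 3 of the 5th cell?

The unit is 4 notes. Position-3 pitches of the 3 shown cells: B3, A3, G3.
Carrying that down a 2nd forward: F3 → Eb3.

Eb3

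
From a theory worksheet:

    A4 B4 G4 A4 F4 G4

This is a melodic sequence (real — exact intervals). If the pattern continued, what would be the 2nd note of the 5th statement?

The unit is 2 notes. Position-2 pitches of the 3 shown cells: B4, A4, G4.
Carrying that down a 2nd forward: F4 → Eb4.

Eb4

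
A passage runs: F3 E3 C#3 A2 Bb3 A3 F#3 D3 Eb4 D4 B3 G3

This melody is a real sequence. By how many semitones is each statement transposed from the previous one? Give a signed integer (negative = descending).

With a 4-note motive the entries are F3, Bb3, Eb4, each up a 4th from the previous.
Counting half-steps from F3 to Bb3: 5.

5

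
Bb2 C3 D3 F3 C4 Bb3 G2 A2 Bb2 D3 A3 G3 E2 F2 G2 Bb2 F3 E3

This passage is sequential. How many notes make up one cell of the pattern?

6

Try groups of 6 (3 cells in 18 notes):
Bb2 C3 D3 F3 C4 Bb3 | G2 A2 Bb2 D3 A3 G3 | E2 F2 G2 Bb2 F3 E3
Every group is a transposition down a 3rd of the one before; no shorter unit works.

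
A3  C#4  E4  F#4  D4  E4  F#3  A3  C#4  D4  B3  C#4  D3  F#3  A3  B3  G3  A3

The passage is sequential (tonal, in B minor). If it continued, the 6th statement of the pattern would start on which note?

E2

With a 6-note motive the entries are A3, F#3, D3, each down a 3rd from the previous.
Extending the heads down a 3rd: B2 → G2 → E2.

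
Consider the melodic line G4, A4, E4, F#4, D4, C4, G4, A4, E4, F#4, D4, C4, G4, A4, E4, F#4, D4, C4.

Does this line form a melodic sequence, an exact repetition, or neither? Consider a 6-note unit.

Each 6-note cell is identical (G4 A4 E4 F#4 D4 C4), restated at the same pitch.

repetition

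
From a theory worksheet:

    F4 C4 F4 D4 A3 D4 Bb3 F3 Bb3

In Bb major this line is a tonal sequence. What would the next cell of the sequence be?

Taking 3-note groups, the heads are F4, D4, Bb3: the pattern moves down a 3rd.
Statement 4 starts on G3 and keeps the same diatonic contour: G3 D3 G3.

G3 D3 G3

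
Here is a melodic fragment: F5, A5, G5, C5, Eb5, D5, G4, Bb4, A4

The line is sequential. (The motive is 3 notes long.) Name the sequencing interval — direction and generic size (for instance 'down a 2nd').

The 3-note cells begin on F5, C5, G4 — each down a 4th from the last.
F5 to C5 is down a 4th.

down a 4th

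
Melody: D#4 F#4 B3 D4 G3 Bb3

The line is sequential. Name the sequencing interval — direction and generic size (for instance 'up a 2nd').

down a 3rd

With a 2-note motive the entries are D#4, B3, G3, each down a 3rd from the previous.
From D#4 to B3: down a 3rd.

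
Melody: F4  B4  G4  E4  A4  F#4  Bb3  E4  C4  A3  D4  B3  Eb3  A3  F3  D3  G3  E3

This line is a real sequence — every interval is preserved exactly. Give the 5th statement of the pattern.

Unit = 6 notes; the statements start on F4, Bb3, Eb3, moving down a 5th each time.
Carrying on: Ab2 → Db2.
So cell 5 is Db2 G2 Eb2 C2 F2 D2.

Db2 G2 Eb2 C2 F2 D2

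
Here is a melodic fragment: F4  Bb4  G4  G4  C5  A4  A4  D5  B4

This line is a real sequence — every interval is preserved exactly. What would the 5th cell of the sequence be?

Unit = 3 notes; the statements start on F4, G4, A4, moving up a 2nd each time.
Extending up a 2nd: B4 → C#5.
Statement 5 starts on C#5 and keeps the same exact contour: C#5 F#5 D#5.

C#5 F#5 D#5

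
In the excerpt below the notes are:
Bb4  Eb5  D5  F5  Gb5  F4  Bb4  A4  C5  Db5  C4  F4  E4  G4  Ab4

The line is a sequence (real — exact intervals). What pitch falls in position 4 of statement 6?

E3

With 5-note cells, note 4 of each statement runs F5, C5, G4.
Extending down a 4th: D4 → A3 → E3.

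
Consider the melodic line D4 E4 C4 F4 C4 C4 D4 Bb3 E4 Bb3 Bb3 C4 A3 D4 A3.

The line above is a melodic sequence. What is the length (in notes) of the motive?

5

Try groups of 5 (3 cells in 15 notes):
D4 E4 C4 F4 C4 | C4 D4 Bb3 E4 Bb3 | Bb3 C4 A3 D4 A3
Each cell is the previous one down a 2nd — so the unit is 5 notes.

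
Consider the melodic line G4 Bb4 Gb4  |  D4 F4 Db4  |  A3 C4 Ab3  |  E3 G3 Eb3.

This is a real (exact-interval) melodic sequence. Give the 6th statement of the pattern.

F#2 A2 F2

Taking 3-note groups, the heads are G4, D4, A3, E3: the pattern moves down a 4th.
Continuing the starts: B2 → F#2.
So cell 6 is F#2 A2 F2.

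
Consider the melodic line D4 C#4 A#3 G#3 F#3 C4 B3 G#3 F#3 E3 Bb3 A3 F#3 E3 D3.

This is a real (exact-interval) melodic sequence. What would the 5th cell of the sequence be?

Gb3 F3 D3 C3 Bb2

Unit = 5 notes; the statements start on D4, C4, Bb3, moving down a 2nd each time.
Continuing the starts: Ab3 → Gb3.
From Gb3 the exact shape gives Gb3 F3 D3 C3 Bb2.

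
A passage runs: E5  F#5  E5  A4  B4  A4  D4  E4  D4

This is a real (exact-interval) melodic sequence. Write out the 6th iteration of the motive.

Unit = 3 notes; the statements start on E5, A4, D4, moving down a 5th each time.
Carrying on: G3 → C3 → F2.
From F2 the exact shape gives F2 G2 F2.

F2 G2 F2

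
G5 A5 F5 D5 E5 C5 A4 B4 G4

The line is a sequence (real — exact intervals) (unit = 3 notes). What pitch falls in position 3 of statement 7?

B2

Grouping in 3s, the 3rd note of each cell is F5, C5, G4.
Extending down a 4th: D4 → A3 → E3 → B2.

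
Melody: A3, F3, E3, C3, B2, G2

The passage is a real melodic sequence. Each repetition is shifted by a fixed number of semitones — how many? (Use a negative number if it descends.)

Taking 2-note groups, the heads are A3, E3, B2: the pattern moves down a 4th.
A3→E3 is 52 − 57 = -5 semitones.

-5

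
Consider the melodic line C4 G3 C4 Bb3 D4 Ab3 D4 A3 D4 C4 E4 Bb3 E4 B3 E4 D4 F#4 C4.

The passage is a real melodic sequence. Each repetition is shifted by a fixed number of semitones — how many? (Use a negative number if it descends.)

2

The 6-note cells begin on C4, D4, E4 — each up a 2nd from the last.
C4 to D4 spans +2 semitones.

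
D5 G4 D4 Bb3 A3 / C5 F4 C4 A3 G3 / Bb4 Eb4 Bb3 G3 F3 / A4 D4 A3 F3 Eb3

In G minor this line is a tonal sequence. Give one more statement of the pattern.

Unit = 5 notes; the statements start on D5, C5, Bb4, A4, moving down a 2nd each time.
Statement 5 starts on G4 and keeps the same diatonic contour: G4 C4 G3 Eb3 D3.

G4 C4 G3 Eb3 D3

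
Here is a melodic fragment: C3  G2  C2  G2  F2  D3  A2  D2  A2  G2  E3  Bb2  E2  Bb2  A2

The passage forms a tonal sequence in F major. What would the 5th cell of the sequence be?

Taking 5-note groups, the heads are C3, D3, E3: the pattern moves up a 2nd.
Continuing the starts: F3 → G3.
Statement 5 starts on G3 and keeps the same diatonic contour: G3 D3 G2 D3 C3.

G3 D3 G2 D3 C3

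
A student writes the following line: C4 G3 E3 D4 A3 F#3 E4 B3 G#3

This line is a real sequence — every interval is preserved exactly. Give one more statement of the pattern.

Unit = 3 notes; the statements start on C4, D4, E4, moving up a 2nd each time.
From F#4 the exact shape gives F#4 C#4 A#3.

F#4 C#4 A#3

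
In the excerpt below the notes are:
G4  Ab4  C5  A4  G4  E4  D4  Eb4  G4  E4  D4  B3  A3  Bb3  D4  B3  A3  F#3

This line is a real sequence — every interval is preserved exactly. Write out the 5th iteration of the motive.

B2 C3 E3 C#3 B2 G#2

The 6-note cells begin on G4, D4, A3 — each down a 4th from the last.
Continuing the starts: E3 → B2.
Statement 5 starts on B2 and keeps the same exact contour: B2 C3 E3 C#3 B2 G#2.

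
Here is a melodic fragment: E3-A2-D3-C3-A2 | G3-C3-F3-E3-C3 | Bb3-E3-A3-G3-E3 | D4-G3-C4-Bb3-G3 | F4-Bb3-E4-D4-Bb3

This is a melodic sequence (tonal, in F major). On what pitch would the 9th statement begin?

Unit = 5 notes; the statements start on E3, G3, Bb3, D4, F4, moving up a 3rd each time.
Extending the heads up a 3rd: A4 → C5 → E5 → G5.

G5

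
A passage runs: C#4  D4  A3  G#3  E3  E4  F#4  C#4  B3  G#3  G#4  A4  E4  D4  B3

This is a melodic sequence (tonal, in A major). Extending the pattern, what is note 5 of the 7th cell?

Grouping in 5s, the 5th note of each cell is E3, G#3, B3.
Each moves up a 3rd. Continuing: D4 → F#4 → A4 → C#5.

C#5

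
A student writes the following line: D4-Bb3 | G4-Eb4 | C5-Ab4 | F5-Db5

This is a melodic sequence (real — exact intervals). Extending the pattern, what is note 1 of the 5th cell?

Grouping in 2s, the 1st note of each cell is D4, G4, C5, F5.
One more up a 4th gives Bb5.

Bb5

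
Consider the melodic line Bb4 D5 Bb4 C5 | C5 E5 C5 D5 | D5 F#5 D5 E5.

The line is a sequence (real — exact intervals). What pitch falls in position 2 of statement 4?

G#5

The unit is 4 notes. Position-2 pitches of the 3 shown cells: D5, E5, F#5.
From F#5, up a 2nd gives G#5.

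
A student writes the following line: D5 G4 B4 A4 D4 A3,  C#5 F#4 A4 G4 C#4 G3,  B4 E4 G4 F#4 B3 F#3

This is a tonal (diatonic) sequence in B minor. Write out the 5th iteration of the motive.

The 6-note cells begin on D5, C#5, B4 — each down a 2nd from the last.
Continuing the starts: A4 → G4.
From G4 the diatonic shape gives G4 C#4 E4 D4 G3 D3.

G4 C#4 E4 D4 G3 D3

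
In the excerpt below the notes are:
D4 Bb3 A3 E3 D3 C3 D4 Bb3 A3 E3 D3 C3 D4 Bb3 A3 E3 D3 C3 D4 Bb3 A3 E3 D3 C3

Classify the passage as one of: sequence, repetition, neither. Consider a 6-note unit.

Each 6-note cell is identical (D4 Bb3 A3 E3 D3 C3), restated at the same pitch.

repetition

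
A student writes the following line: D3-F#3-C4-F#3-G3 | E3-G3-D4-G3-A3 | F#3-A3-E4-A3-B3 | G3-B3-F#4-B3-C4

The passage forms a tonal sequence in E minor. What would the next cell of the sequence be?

A3 C4 G4 C4 D4

The 5-note cells begin on D3, E3, F#3, G3 — each up a 2nd from the last.
From A3 the diatonic shape gives A3 C4 G4 C4 D4.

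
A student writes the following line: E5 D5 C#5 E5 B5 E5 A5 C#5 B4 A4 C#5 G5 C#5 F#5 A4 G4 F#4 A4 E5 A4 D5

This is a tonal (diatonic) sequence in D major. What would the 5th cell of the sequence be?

With a 7-note motive the entries are E5, C#5, A4, each down a 3rd from the previous.
Extending down a 3rd: F#4 → D4.
From D4 the diatonic shape gives D4 C#4 B3 D4 A4 D4 G4.

D4 C#4 B3 D4 A4 D4 G4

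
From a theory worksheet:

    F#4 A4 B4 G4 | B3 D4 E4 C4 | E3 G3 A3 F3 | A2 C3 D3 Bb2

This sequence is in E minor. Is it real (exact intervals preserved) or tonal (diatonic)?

Each cell has the same semitone pattern (3, 2, -4) — intervals are preserved exactly.
And F3 lies outside E minor, so the sequence is real rather than tonal.

real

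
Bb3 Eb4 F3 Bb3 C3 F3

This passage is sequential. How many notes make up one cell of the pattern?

2

There are 6 notes; a 2-note unit gives 3 cells:
Bb3 Eb4 | F3 Bb3 | C3 F3
Each cell is the previous one down a 4th — so the unit is 2 notes.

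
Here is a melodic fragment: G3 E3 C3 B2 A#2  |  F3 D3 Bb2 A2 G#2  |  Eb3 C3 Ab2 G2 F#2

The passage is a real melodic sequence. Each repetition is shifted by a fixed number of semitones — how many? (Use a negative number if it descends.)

With a 5-note motive the entries are G3, F3, Eb3, each down a 2nd from the previous.
Counting half-steps from G3 to F3: -2.

-2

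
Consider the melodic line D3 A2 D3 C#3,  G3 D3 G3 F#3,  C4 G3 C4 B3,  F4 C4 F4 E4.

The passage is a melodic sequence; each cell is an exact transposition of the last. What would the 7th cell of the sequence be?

With a 4-note motive the entries are D3, G3, C4, F4, each up a 4th from the previous.
Continuing the starts: Bb4 → Eb5 → Ab5.
Statement 7 starts on Ab5 and keeps the same exact contour: Ab5 Eb5 Ab5 G5.

Ab5 Eb5 Ab5 G5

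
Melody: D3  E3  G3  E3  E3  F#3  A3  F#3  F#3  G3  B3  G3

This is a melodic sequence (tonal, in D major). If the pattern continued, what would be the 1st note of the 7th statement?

Grouping in 4s, the 1st note of each cell is D3, E3, F#3.
Carrying that up a 2nd forward: G3 → A3 → B3 → C#4.

C#4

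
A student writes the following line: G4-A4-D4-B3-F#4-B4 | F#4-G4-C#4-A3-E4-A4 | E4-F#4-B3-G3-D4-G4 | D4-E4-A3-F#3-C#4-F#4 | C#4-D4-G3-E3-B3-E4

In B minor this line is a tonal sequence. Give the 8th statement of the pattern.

G3 A3 D3 B2 F#3 B3

With a 6-note motive the entries are G4, F#4, E4, D4, C#4, each down a 2nd from the previous.
Carrying on: B3 → A3 → G3.
From G3 the diatonic shape gives G3 A3 D3 B2 F#3 B3.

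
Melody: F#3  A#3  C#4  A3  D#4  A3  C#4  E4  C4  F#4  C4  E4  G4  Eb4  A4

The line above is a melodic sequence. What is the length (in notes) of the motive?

Try groups of 5 (3 cells in 15 notes):
F#3 A#3 C#4 A3 D#4 | A3 C#4 E4 C4 F#4 | C4 E4 G4 Eb4 A4
That's a consistent up a 3rd shift per cell, and no other grouping gives one.

5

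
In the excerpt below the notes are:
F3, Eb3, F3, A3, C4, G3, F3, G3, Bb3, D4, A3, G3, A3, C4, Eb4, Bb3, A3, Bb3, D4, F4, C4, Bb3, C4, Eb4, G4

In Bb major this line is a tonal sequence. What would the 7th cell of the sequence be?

Unit = 5 notes; the statements start on F3, G3, A3, Bb3, C4, moving up a 2nd each time.
Extending up a 2nd: D4 → Eb4.
Statement 7 starts on Eb4 and keeps the same diatonic contour: Eb4 D4 Eb4 G4 Bb4.

Eb4 D4 Eb4 G4 Bb4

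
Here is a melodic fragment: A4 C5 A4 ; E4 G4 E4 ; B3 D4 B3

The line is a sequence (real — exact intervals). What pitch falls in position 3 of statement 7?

The unit is 3 notes. Position-3 pitches of the 3 shown cells: A4, E4, B3.
Extending down a 4th: F#3 → C#3 → G#2 → D#2.

D#2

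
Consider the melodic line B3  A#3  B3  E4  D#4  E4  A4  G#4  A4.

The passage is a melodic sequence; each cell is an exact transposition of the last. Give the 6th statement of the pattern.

With a 3-note motive the entries are B3, E4, A4, each up a 4th from the previous.
Carrying on: D5 → G5 → C6.
So cell 6 is C6 B5 C6.

C6 B5 C6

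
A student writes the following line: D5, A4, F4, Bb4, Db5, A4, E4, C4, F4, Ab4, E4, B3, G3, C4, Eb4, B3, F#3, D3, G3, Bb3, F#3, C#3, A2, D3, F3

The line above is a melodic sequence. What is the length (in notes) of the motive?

5

25 notes total. Splitting into 5 groups of 5:
D5 A4 F4 Bb4 Db5 | A4 E4 C4 F4 Ab4 | E4 B3 G3 C4 Eb4 | B3 F#3 D3 G3 Bb3 | F#3 C#3 A2 D3 F3
Each cell is the previous one down a 4th — so the unit is 5 notes.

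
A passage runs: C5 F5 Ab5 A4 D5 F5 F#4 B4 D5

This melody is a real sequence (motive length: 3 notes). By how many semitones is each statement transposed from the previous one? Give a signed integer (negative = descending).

With a 3-note motive the entries are C5, A4, F#4, each down a 3rd from the previous.
C5 to A4 spans -3 semitones.

-3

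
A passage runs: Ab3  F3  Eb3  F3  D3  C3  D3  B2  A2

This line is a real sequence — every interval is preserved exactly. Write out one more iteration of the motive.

With a 3-note motive the entries are Ab3, F3, D3, each down a 3rd from the previous.
Statement 4 starts on B2 and keeps the same exact contour: B2 G#2 F#2.

B2 G#2 F#2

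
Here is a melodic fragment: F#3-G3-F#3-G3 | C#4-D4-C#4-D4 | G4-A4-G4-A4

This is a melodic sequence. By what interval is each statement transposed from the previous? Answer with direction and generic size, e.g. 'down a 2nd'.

With a 4-note motive the entries are F#3, C#4, G4, each up a 5th from the previous.
From F#3 to C#4: up a 5th.

up a 5th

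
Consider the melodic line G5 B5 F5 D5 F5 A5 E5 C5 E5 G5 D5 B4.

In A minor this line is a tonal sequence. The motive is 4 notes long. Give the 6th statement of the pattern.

The 4-note cells begin on G5, F5, E5 — each down a 2nd from the last.
Carrying on: D5 → C5 → B4.
From B4 the diatonic shape gives B4 D5 A4 F4.

B4 D5 A4 F4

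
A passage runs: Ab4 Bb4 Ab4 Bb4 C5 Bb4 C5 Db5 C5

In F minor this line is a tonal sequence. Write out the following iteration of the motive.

Db5 Eb5 Db5

With a 3-note motive the entries are Ab4, Bb4, C5, each up a 2nd from the previous.
So cell 4 is Db5 Eb5 Db5.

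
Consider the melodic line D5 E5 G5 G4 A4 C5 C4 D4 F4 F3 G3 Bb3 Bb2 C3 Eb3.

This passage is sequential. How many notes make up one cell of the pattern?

3

15 notes total. Splitting into 5 groups of 3:
D5 E5 G5 | G4 A4 C5 | C4 D4 F4 | F3 G3 Bb3 | Bb2 C3 Eb3
Every group is a transposition down a 5th of the one before; no shorter unit works.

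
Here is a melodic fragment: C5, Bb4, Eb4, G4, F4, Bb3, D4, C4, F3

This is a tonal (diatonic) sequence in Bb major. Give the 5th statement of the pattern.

Unit = 3 notes; the statements start on C5, G4, D4, moving down a 4th each time.
Carrying on: A3 → Eb3.
So cell 5 is Eb3 D3 G2.

Eb3 D3 G2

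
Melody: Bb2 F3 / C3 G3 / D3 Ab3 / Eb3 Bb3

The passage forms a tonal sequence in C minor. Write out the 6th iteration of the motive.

G3 D4

Unit = 2 notes; the statements start on Bb2, C3, D3, Eb3, moving up a 2nd each time.
Continuing the starts: F3 → G3.
So cell 6 is G3 D4.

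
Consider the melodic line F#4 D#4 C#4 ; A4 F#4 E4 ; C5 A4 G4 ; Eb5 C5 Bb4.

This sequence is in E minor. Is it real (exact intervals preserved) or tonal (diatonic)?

real

Each cell has the same semitone pattern (-3, -2) — intervals are preserved exactly.
And D#4 lies outside E minor, so the sequence is real rather than tonal.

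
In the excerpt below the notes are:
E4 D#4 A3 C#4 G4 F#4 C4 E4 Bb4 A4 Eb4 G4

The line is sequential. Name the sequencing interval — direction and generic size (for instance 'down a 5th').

up a 3rd

The 4-note cells begin on E4, G4, Bb4 — each up a 3rd from the last.
From E4 to G4: up a 3rd.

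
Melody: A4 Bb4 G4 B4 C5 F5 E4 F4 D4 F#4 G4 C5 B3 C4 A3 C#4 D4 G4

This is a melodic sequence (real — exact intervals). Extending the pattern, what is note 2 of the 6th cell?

A2

The unit is 6 notes. Position-2 pitches of the 3 shown cells: Bb4, F4, C4.
Each moves down a 4th. Continuing: G3 → D3 → A2.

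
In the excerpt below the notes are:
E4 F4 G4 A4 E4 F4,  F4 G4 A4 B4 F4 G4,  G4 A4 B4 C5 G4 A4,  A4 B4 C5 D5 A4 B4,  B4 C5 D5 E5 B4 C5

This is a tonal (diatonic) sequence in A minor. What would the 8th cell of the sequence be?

The 6-note cells begin on E4, F4, G4, A4, B4 — each up a 2nd from the last.
Continuing the starts: C5 → D5 → E5.
From E5 the diatonic shape gives E5 F5 G5 A5 E5 F5.

E5 F5 G5 A5 E5 F5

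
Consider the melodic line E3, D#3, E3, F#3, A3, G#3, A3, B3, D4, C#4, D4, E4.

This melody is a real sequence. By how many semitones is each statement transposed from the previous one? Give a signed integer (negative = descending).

5

The 4-note cells begin on E3, A3, D4 — each up a 4th from the last.
E3→A3 is 57 − 52 = 5 semitones.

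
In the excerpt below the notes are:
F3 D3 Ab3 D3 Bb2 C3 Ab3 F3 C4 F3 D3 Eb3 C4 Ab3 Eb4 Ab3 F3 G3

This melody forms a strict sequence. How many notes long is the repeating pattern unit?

There are 18 notes; a 6-note unit gives 3 cells:
F3 D3 Ab3 D3 Bb2 C3 | Ab3 F3 C4 F3 D3 Eb3 | C4 Ab3 Eb4 Ab3 F3 G3
Every group is a transposition up a 3rd of the one before; no shorter unit works.

6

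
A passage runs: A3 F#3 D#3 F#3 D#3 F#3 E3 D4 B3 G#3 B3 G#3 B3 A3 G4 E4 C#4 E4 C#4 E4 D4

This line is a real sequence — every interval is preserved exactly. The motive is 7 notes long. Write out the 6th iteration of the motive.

With a 7-note motive the entries are A3, D4, G4, each up a 4th from the previous.
Continuing the starts: C5 → F5 → Bb5.
Statement 6 starts on Bb5 and keeps the same exact contour: Bb5 G5 E5 G5 E5 G5 F5.

Bb5 G5 E5 G5 E5 G5 F5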